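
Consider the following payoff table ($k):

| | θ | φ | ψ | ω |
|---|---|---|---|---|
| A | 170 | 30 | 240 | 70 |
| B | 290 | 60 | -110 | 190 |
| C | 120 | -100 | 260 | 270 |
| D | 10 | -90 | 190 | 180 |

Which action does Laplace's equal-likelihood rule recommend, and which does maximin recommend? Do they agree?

Row averages: A=127.5, B=107.5, C=137.5, D=72.5
Highest average = 137.5 → C.
Row minima: A=30, B=-110, C=-100, D=-90
Best worst-case = 30 → A.

laplace → C; maximin → A (disagree)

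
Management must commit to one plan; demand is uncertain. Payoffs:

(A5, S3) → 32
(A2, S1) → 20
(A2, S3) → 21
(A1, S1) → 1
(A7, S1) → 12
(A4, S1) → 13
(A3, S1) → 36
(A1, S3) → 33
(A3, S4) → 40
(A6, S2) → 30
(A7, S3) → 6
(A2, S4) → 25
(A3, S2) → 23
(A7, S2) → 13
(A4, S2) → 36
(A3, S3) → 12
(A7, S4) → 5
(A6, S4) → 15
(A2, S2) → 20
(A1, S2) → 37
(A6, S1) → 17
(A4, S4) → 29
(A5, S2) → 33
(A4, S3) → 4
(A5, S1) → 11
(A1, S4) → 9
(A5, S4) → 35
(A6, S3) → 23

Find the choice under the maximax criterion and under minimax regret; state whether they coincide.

maximax → A3; minimax regret → A2 (disagree)

Row maxima: A1=37, A2=25, A3=40, A4=36, A5=35, A6=30, A7=13
Best best-case = 40 → A3.
Column bests: S1=36, S2=37, S3=33, S4=40.
A1 regrets: 35, 0, 0, 31 → max 35
A2 regrets: 16, 17, 12, 15 → max 17
A3 regrets: 0, 14, 21, 0 → max 21
A4 regrets: 23, 1, 29, 11 → max 29
A5 regrets: 25, 4, 1, 5 → max 25
A6 regrets: 19, 7, 10, 25 → max 25
A7 regrets: 24, 24, 27, 35 → max 35
Smallest max regret = 17 → A2.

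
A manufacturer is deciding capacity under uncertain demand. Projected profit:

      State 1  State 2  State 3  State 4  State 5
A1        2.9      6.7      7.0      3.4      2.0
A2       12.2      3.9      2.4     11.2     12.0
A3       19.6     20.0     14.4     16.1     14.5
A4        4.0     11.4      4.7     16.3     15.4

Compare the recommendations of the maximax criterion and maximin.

Row maxima: A1=7.0, A2=12.2, A3=20.0, A4=16.3
Best best-case = 20.0 → A3.
Row minima: A1=2.0, A2=2.4, A3=14.4, A4=4.0
Best worst-case = 14.4 → A3.

maximax → A3; maximin → A3 (agree)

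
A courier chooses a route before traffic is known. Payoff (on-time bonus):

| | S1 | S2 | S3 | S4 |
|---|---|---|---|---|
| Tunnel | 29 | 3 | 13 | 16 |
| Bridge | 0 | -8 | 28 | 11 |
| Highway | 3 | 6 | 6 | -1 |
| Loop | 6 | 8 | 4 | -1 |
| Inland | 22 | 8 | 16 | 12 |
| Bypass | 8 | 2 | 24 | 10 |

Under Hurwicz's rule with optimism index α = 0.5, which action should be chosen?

Tunnel

Tunnel: 0.5·29 + 0.5·3 = 16
Bridge: 0.5·28 + 0.5·(-8) = 10
Highway: 0.5·6 + 0.5·(-1) = 2.5
Loop: 0.5·8 + 0.5·(-1) = 3.5
Inland: 0.5·22 + 0.5·8 = 15
Bypass: 0.5·24 + 0.5·2 = 13
Highest Hurwicz score = 16 → Tunnel.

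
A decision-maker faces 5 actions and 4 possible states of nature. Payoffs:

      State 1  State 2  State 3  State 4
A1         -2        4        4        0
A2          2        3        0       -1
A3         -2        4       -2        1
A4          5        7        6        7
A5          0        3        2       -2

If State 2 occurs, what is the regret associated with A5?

Best payoff under State 2 is 7.
Regret = 7 − 3 = 4.

4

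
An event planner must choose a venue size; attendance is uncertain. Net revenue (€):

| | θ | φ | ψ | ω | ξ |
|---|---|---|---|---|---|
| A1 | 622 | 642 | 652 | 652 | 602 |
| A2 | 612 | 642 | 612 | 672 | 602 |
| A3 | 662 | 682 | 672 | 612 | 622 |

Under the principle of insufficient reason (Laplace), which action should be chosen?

Row averages: A1=634, A2=628, A3=650
Highest average = 650 → A3.

A3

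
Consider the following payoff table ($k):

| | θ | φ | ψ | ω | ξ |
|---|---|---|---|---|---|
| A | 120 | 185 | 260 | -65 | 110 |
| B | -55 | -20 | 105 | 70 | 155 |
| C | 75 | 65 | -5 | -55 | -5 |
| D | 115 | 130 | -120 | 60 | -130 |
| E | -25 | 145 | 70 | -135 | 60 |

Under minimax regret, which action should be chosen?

A

Column bests: θ=120, φ=185, ψ=260, ω=70, ξ=155.
A regrets: 0, 0, 0, 135, 45 → max 135
B regrets: 175, 205, 155, 0, 0 → max 205
C regrets: 45, 120, 265, 125, 160 → max 265
D regrets: 5, 55, 380, 10, 285 → max 380
E regrets: 145, 40, 190, 205, 95 → max 205
Smallest max regret = 135 → A.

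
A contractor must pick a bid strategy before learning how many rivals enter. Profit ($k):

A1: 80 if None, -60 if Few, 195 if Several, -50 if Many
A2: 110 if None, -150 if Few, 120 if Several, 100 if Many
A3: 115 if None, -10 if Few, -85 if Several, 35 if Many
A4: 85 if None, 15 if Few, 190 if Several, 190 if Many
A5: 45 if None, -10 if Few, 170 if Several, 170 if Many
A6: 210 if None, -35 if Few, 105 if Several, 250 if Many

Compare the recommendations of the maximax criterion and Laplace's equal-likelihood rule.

Row maxima: A1=195, A2=120, A3=115, A4=190, A5=170, A6=250
Best best-case = 250 → A6.
Row averages: A1=41.25, A2=45, A3=13.75, A4=120, A5=93.75, A6=132.5
Highest average = 132.5 → A6.

maximax → A6; laplace → A6 (agree)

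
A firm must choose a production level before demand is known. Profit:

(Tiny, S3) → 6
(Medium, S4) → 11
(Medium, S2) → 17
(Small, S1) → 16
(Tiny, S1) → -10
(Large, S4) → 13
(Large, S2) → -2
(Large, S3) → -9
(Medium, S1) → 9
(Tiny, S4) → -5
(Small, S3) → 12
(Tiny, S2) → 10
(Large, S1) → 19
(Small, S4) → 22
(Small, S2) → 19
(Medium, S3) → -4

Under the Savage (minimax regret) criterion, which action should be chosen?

Column bests: S1=19, S2=19, S3=12, S4=22.
Tiny regrets: 29, 9, 6, 27 → max 29
Small regrets: 3, 0, 0, 0 → max 3
Medium regrets: 10, 2, 16, 11 → max 16
Large regrets: 0, 21, 21, 9 → max 21
Smallest max regret = 3 → Small.

Small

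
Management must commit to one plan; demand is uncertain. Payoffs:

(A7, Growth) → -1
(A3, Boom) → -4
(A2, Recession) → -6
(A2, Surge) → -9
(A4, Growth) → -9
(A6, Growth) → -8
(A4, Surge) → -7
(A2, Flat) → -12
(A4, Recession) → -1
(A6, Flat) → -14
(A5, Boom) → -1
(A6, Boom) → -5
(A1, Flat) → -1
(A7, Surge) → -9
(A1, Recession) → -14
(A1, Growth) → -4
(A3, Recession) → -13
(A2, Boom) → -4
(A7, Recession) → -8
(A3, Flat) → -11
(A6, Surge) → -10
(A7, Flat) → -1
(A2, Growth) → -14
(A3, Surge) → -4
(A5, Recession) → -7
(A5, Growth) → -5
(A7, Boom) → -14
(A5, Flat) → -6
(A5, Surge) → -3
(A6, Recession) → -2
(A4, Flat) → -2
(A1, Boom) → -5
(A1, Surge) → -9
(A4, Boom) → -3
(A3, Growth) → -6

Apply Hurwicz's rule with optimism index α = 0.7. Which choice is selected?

A1: 0.7·(-1) + 0.3·(-14) = -4.9
A2: 0.7·(-4) + 0.3·(-14) = -7
A3: 0.7·(-4) + 0.3·(-13) = -6.7
A4: 0.7·(-1) + 0.3·(-9) = -3.4
A5: 0.7·(-1) + 0.3·(-7) = -2.8
A6: 0.7·(-2) + 0.3·(-14) = -5.6
A7: 0.7·(-1) + 0.3·(-14) = -4.9
Highest Hurwicz score = -2.8 → A5.

A5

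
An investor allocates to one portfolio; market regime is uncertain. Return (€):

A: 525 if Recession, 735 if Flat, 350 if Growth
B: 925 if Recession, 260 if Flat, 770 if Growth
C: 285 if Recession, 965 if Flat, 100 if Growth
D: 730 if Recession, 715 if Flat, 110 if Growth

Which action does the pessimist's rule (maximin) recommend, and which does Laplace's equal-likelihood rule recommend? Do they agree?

Row minima: A=350, B=260, C=100, D=110
Best worst-case = 350 → A.
Row averages: A=1610/3, B=1955/3, C=450, D=1555/3
Highest average = 1955/3 → B.

maximin → A; laplace → B (disagree)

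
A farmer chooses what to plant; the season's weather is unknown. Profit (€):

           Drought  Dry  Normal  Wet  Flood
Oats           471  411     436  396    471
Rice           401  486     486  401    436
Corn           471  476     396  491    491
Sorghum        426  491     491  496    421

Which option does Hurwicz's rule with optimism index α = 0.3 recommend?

Sorghum

Oats: 0.3·471 + 0.7·396 = 418.5
Rice: 0.3·486 + 0.7·401 = 426.5
Corn: 0.3·491 + 0.7·396 = 424.5
Sorghum: 0.3·496 + 0.7·421 = 443.5
Highest Hurwicz score = 443.5 → Sorghum.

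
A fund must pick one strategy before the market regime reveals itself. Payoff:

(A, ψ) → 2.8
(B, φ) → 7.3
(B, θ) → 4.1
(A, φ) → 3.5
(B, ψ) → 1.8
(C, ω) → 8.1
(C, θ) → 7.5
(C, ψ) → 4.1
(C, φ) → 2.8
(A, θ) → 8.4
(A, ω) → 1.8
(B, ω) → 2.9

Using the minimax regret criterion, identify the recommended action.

Column bests: θ=8.4, φ=7.3, ψ=4.1, ω=8.1.
A regrets: 0.0, 3.8, 1.3, 6.3 → max 6.3
B regrets: 4.3, 0.0, 2.3, 5.2 → max 5.2
C regrets: 0.9, 4.5, 0.0, 0.0 → max 4.5
Smallest max regret = 4.5 → C.

C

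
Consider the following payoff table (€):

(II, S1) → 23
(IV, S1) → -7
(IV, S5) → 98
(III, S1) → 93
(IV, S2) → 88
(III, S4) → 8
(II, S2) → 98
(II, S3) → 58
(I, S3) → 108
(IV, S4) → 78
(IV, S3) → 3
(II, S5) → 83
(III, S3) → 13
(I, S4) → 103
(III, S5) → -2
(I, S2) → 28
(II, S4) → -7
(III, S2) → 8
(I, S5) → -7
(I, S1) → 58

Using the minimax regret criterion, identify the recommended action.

Column bests: S1=93, S2=98, S3=108, S4=103, S5=98.
I regrets: 35, 70, 0, 0, 105 → max 105
II regrets: 70, 0, 50, 110, 15 → max 110
III regrets: 0, 90, 95, 95, 100 → max 100
IV regrets: 100, 10, 105, 25, 0 → max 105
Smallest max regret = 100 → III.

III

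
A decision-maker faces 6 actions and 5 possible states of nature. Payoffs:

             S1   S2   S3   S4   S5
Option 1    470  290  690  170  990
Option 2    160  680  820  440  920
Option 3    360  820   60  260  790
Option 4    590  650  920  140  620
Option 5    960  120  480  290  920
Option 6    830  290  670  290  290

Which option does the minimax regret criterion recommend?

Column bests: S1=960, S2=820, S3=920, S4=440, S5=990.
Option 1 regrets: 490, 530, 230, 270, 0 → max 530
Option 2 regrets: 800, 140, 100, 0, 70 → max 800
Option 3 regrets: 600, 0, 860, 180, 200 → max 860
Option 4 regrets: 370, 170, 0, 300, 370 → max 370
Option 5 regrets: 0, 700, 440, 150, 70 → max 700
Option 6 regrets: 130, 530, 250, 150, 700 → max 700
Smallest max regret = 370 → Option 4.

Option 4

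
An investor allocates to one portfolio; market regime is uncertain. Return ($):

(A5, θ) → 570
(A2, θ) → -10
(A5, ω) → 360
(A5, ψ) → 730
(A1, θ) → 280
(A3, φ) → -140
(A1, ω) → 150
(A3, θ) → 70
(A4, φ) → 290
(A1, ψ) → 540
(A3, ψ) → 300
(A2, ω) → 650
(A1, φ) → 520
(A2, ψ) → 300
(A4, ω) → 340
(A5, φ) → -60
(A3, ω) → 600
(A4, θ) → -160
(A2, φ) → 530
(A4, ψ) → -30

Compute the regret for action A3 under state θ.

500

Best payoff under θ is 570.
Regret = 570 − 70 = 500.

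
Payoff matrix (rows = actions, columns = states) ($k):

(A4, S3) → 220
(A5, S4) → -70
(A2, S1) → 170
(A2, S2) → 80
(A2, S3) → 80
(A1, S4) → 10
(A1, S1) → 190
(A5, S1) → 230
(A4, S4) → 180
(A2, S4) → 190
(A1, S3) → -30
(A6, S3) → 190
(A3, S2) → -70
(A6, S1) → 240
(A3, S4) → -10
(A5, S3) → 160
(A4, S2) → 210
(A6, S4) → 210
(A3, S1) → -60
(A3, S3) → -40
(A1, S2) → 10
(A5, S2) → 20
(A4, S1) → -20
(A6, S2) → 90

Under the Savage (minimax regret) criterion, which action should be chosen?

A6

Column bests: S1=240, S2=210, S3=220, S4=210.
A1 regrets: 50, 200, 250, 200 → max 250
A2 regrets: 70, 130, 140, 20 → max 140
A3 regrets: 300, 280, 260, 220 → max 300
A4 regrets: 260, 0, 0, 30 → max 260
A5 regrets: 10, 190, 60, 280 → max 280
A6 regrets: 0, 120, 30, 0 → max 120
Smallest max regret = 120 → A6.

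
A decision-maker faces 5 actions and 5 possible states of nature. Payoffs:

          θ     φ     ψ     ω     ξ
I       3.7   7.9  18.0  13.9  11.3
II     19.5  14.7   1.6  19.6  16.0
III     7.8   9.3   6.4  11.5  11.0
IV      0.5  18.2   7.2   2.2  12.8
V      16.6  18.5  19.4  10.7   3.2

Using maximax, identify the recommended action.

II

Row maxima: I=18.0, II=19.6, III=11.5, IV=18.2, V=19.4
Best best-case = 19.6 → II.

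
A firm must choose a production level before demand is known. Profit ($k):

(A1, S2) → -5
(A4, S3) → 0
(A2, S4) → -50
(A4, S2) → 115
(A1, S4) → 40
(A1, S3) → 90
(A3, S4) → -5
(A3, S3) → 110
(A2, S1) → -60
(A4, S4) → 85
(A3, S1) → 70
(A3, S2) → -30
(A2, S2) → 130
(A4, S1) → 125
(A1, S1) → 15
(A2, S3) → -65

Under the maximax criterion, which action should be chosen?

A2

Row maxima: A1=90, A2=130, A3=110, A4=125
Best best-case = 130 → A2.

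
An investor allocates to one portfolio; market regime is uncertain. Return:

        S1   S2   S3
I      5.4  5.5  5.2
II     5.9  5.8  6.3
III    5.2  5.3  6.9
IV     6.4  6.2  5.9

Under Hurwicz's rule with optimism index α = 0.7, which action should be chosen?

I: 0.7·5.5 + 0.3·5.2 = 5.41
II: 0.7·6.3 + 0.3·5.8 = 6.15
III: 0.7·6.9 + 0.3·5.2 = 6.39
IV: 0.7·6.4 + 0.3·5.9 = 6.25
Highest Hurwicz score = 6.39 → III.

III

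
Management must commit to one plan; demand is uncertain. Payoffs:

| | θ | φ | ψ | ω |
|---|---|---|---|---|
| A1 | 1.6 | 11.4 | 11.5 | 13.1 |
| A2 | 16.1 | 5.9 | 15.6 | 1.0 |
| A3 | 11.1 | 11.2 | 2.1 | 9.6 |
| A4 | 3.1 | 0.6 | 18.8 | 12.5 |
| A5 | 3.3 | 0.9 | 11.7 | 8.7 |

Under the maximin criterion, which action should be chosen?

Row minima: A1=1.6, A2=1.0, A3=2.1, A4=0.6, A5=0.9
Best worst-case = 2.1 → A3.

A3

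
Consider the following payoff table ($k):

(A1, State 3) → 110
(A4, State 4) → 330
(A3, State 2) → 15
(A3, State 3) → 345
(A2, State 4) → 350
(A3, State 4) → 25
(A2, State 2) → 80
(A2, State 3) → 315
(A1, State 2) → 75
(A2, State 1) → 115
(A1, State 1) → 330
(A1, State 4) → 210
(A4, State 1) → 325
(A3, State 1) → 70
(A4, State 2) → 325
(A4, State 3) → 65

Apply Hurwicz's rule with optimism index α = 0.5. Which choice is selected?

A1: 0.5·330 + 0.5·75 = 202.5
A2: 0.5·350 + 0.5·80 = 215
A3: 0.5·345 + 0.5·15 = 180
A4: 0.5·330 + 0.5·65 = 197.5
Highest Hurwicz score = 215 → A2.

A2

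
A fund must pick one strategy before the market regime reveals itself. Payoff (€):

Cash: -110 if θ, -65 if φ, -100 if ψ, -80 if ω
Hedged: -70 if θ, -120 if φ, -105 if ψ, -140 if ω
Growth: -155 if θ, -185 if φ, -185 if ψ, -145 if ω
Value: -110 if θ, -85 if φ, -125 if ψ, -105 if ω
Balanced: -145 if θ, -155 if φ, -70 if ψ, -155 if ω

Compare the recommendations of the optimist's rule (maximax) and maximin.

maximax → Cash; maximin → Cash (agree)

Row maxima: Cash=-65, Hedged=-70, Growth=-145, Value=-85, Balanced=-70
Best best-case = -65 → Cash.
Row minima: Cash=-110, Hedged=-140, Growth=-185, Value=-125, Balanced=-155
Best worst-case = -110 → Cash.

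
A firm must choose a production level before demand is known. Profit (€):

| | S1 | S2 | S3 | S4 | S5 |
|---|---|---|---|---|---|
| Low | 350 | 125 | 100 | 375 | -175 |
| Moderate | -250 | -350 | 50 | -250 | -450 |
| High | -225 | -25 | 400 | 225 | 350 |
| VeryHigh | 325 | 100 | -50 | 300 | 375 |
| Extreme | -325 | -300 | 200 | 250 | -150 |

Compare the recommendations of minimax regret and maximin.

Column bests: S1=350, S2=125, S3=400, S4=375, S5=375.
Low regrets: 0, 0, 300, 0, 550 → max 550
Moderate regrets: 600, 475, 350, 625, 825 → max 825
High regrets: 575, 150, 0, 150, 25 → max 575
VeryHigh regrets: 25, 25, 450, 75, 0 → max 450
Extreme regrets: 675, 425, 200, 125, 525 → max 675
Smallest max regret = 450 → VeryHigh.
Row minima: Low=-175, Moderate=-450, High=-225, VeryHigh=-50, Extreme=-325
Best worst-case = -50 → VeryHigh.

minimax regret → VeryHigh; maximin → VeryHigh (agree)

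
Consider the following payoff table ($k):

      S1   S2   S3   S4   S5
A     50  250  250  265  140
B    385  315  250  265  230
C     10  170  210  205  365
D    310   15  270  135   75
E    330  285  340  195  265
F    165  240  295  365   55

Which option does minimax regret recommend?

Column bests: S1=385, S2=315, S3=340, S4=365, S5=365.
A regrets: 335, 65, 90, 100, 225 → max 335
B regrets: 0, 0, 90, 100, 135 → max 135
C regrets: 375, 145, 130, 160, 0 → max 375
D regrets: 75, 300, 70, 230, 290 → max 300
E regrets: 55, 30, 0, 170, 100 → max 170
F regrets: 220, 75, 45, 0, 310 → max 310
Smallest max regret = 135 → B.

B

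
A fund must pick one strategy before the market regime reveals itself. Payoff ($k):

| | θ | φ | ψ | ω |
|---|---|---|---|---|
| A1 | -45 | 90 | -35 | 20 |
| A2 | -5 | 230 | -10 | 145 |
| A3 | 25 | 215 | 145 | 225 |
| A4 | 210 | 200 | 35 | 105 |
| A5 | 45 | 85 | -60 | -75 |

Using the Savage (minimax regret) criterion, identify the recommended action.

A4

Column bests: θ=210, φ=230, ψ=145, ω=225.
A1 regrets: 255, 140, 180, 205 → max 255
A2 regrets: 215, 0, 155, 80 → max 215
A3 regrets: 185, 15, 0, 0 → max 185
A4 regrets: 0, 30, 110, 120 → max 120
A5 regrets: 165, 145, 205, 300 → max 300
Smallest max regret = 120 → A4.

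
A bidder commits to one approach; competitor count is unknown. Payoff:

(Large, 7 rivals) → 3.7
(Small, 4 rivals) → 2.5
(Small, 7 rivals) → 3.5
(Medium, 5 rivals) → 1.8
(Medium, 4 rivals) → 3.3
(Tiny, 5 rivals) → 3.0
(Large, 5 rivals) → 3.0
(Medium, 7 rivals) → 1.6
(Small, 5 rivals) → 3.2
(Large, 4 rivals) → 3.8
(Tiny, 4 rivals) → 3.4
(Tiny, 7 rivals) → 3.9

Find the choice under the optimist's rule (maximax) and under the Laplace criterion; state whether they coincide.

Row maxima: Tiny=3.9, Small=3.5, Medium=3.3, Large=3.8
Best best-case = 3.9 → Tiny.
Row averages: Tiny=103/30, Small=46/15, Medium=67/30, Large=3.5
Highest average = 3.5 → Large.

maximax → Tiny; laplace → Large (disagree)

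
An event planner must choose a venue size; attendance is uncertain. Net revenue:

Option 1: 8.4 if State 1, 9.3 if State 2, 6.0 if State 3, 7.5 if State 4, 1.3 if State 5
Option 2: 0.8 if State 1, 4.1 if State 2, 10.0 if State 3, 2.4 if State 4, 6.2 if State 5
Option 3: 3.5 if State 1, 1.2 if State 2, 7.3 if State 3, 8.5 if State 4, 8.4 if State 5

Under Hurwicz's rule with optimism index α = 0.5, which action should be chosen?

Option 1: 0.5·9.3 + 0.5·1.3 = 5.3
Option 2: 0.5·10.0 + 0.5·0.8 = 5.4
Option 3: 0.5·8.5 + 0.5·1.2 = 4.85
Highest Hurwicz score = 5.4 → Option 2.

Option 2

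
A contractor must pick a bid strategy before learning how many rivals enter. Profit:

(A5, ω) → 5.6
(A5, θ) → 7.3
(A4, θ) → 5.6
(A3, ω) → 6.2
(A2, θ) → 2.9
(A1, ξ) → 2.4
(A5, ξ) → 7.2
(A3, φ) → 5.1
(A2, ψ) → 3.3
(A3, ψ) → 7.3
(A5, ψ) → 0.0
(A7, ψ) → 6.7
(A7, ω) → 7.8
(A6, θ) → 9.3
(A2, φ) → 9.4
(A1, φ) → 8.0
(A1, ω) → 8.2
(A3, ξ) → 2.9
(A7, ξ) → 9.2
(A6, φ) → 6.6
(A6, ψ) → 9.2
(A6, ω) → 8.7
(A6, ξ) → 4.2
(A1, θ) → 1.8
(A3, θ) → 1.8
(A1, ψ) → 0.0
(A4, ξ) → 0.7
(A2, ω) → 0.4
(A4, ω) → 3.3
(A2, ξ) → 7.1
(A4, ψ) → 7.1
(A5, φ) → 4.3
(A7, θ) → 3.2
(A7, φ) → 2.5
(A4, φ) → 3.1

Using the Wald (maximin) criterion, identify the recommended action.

Row minima: A1=0.0, A2=0.4, A3=1.8, A4=0.7, A5=0.0, A6=4.2, A7=2.5
Best worst-case = 4.2 → A6.

A6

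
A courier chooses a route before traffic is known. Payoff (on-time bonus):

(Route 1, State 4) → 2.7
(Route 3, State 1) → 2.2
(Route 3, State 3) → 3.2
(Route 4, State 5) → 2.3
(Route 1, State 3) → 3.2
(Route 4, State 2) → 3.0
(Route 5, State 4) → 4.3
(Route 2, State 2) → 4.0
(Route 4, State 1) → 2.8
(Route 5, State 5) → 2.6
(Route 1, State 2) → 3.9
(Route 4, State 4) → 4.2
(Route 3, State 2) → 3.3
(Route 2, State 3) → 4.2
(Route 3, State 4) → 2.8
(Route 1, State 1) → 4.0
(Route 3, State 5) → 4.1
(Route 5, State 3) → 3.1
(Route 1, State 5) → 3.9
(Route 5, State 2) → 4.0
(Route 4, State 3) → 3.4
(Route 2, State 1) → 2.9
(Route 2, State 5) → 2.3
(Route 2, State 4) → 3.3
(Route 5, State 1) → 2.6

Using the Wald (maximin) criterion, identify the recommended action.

Row minima: Route 1=2.7, Route 2=2.3, Route 3=2.2, Route 4=2.3, Route 5=2.6
Best worst-case = 2.7 → Route 1.

Route 1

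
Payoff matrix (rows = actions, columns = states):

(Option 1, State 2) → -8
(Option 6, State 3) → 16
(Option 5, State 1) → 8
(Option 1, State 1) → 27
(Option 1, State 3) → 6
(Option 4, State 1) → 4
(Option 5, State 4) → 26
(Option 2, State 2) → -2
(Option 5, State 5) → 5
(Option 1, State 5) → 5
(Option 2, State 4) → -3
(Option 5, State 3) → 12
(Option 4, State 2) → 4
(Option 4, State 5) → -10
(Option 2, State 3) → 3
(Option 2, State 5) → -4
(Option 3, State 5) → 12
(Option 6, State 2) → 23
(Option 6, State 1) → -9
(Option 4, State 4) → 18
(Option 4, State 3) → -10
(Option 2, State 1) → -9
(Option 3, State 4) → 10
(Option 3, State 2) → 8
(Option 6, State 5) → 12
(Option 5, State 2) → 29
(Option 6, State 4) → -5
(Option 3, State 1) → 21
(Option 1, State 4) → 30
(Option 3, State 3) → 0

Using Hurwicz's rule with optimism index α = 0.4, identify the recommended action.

Option 1: 0.4·30 + 0.6·(-8) = 7.2
Option 2: 0.4·3 + 0.6·(-9) = -4.2
Option 3: 0.4·21 + 0.6·0 = 8.4
Option 4: 0.4·18 + 0.6·(-10) = 1.2
Option 5: 0.4·29 + 0.6·5 = 14.6
Option 6: 0.4·23 + 0.6·(-9) = 3.8
Highest Hurwicz score = 14.6 → Option 5.

Option 5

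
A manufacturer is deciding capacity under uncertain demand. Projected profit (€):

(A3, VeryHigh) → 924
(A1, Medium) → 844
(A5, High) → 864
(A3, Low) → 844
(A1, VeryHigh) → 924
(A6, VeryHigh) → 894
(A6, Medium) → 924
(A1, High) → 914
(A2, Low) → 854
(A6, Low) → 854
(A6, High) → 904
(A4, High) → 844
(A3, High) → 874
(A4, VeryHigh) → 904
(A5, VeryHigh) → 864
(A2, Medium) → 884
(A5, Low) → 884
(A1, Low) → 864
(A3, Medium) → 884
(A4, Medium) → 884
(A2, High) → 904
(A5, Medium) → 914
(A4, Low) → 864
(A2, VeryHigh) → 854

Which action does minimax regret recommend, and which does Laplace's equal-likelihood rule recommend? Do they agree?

minimax regret → A6; laplace → A6 (agree)

Column bests: Low=884, Medium=924, High=914, VeryHigh=924.
A1 regrets: 20, 80, 0, 0 → max 80
A2 regrets: 30, 40, 10, 70 → max 70
A3 regrets: 40, 40, 40, 0 → max 40
A4 regrets: 20, 40, 70, 20 → max 70
A5 regrets: 0, 10, 50, 60 → max 60
A6 regrets: 30, 0, 10, 30 → max 30
Smallest max regret = 30 → A6.
Row averages: A1=886.5, A2=874, A3=881.5, A4=874, A5=881.5, A6=894
Highest average = 894 → A6.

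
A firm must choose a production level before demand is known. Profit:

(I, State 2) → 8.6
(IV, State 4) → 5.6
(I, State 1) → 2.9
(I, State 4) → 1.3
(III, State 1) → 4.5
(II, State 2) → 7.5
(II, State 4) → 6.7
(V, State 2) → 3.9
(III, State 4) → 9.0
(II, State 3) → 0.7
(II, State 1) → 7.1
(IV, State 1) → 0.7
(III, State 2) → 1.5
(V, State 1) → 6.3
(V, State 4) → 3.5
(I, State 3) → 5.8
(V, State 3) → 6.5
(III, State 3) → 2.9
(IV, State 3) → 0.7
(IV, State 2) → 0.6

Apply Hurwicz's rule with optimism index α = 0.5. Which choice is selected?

I: 0.5·8.6 + 0.5·1.3 = 4.95
II: 0.5·7.5 + 0.5·0.7 = 4.1
III: 0.5·9.0 + 0.5·1.5 = 5.25
IV: 0.5·5.6 + 0.5·0.6 = 3.1
V: 0.5·6.5 + 0.5·3.5 = 5
Highest Hurwicz score = 5.25 → III.

III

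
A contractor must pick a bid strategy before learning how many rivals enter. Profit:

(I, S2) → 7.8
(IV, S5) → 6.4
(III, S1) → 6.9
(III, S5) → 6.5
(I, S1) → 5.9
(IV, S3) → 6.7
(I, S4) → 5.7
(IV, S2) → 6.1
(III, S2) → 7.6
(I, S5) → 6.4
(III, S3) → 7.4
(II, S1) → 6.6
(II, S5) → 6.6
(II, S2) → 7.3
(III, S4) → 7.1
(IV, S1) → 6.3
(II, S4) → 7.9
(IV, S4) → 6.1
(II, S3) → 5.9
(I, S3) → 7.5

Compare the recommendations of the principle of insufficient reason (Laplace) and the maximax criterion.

Row averages: I=6.66, II=6.86, III=7.1, IV=6.32
Highest average = 7.1 → III.
Row maxima: I=7.8, II=7.9, III=7.6, IV=6.7
Best best-case = 7.9 → II.

laplace → III; maximax → II (disagree)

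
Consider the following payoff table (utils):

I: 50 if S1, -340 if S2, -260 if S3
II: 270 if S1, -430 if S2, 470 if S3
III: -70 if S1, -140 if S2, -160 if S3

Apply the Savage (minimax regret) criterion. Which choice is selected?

Column bests: S1=270, S2=-140, S3=470.
I regrets: 220, 200, 730 → max 730
II regrets: 0, 290, 0 → max 290
III regrets: 340, 0, 630 → max 630
Smallest max regret = 290 → II.

II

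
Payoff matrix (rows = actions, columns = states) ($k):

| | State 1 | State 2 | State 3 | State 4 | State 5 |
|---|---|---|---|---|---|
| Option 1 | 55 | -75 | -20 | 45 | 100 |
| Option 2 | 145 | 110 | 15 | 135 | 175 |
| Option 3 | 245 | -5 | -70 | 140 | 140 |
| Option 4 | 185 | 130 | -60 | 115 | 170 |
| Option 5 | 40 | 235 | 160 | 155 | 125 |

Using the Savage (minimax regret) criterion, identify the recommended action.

Option 2

Column bests: State 1=245, State 2=235, State 3=160, State 4=155, State 5=175.
Option 1 regrets: 190, 310, 180, 110, 75 → max 310
Option 2 regrets: 100, 125, 145, 20, 0 → max 145
Option 3 regrets: 0, 240, 230, 15, 35 → max 240
Option 4 regrets: 60, 105, 220, 40, 5 → max 220
Option 5 regrets: 205, 0, 0, 0, 50 → max 205
Smallest max regret = 145 → Option 2.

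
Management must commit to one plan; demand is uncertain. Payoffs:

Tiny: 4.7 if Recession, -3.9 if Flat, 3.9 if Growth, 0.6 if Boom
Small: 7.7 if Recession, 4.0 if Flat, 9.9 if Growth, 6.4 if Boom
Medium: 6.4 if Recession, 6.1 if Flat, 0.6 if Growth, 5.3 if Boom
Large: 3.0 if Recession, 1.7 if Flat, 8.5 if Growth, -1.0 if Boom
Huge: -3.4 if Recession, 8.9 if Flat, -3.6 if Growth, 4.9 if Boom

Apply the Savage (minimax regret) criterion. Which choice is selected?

Column bests: Recession=7.7, Flat=8.9, Growth=9.9, Boom=6.4.
Tiny regrets: 3.0, 12.8, 6.0, 5.8 → max 12.8
Small regrets: 0.0, 4.9, 0.0, 0.0 → max 4.9
Medium regrets: 1.3, 2.8, 9.3, 1.1 → max 9.3
Large regrets: 4.7, 7.2, 1.4, 7.4 → max 7.4
Huge regrets: 11.1, 0.0, 13.5, 1.5 → max 13.5
Smallest max regret = 4.9 → Small.

Small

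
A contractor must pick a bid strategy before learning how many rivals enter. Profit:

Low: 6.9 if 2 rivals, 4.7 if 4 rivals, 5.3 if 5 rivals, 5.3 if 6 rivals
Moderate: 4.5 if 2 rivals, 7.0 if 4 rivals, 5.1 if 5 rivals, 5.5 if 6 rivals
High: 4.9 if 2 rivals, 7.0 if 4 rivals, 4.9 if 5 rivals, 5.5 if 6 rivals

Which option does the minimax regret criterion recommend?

High

Column bests: 2 rivals=6.9, 4 rivals=7.0, 5 rivals=5.3, 6 rivals=5.5.
Low regrets: 0.0, 2.3, 0.0, 0.2 → max 2.3
Moderate regrets: 2.4, 0.0, 0.2, 0.0 → max 2.4
High regrets: 2.0, 0.0, 0.4, 0.0 → max 2.0
Smallest max regret = 2.0 → High.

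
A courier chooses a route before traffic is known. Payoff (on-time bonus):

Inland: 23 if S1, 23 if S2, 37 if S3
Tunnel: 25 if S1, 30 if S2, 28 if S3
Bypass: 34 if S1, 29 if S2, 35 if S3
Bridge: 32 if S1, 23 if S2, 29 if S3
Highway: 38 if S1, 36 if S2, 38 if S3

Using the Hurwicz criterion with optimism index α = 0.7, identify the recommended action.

Inland: 0.7·37 + 0.3·23 = 32.8
Tunnel: 0.7·30 + 0.3·25 = 28.5
Bypass: 0.7·35 + 0.3·29 = 33.2
Bridge: 0.7·32 + 0.3·23 = 29.3
Highway: 0.7·38 + 0.3·36 = 37.4
Highest Hurwicz score = 37.4 → Highway.

Highway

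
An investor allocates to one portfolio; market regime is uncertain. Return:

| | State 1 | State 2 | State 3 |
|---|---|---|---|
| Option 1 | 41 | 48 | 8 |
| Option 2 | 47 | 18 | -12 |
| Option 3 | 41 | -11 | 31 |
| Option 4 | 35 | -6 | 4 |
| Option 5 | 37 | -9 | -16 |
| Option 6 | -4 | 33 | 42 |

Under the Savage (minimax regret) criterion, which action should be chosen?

Option 1

Column bests: State 1=47, State 2=48, State 3=42.
Option 1 regrets: 6, 0, 34 → max 34
Option 2 regrets: 0, 30, 54 → max 54
Option 3 regrets: 6, 59, 11 → max 59
Option 4 regrets: 12, 54, 38 → max 54
Option 5 regrets: 10, 57, 58 → max 58
Option 6 regrets: 51, 15, 0 → max 51
Smallest max regret = 34 → Option 1.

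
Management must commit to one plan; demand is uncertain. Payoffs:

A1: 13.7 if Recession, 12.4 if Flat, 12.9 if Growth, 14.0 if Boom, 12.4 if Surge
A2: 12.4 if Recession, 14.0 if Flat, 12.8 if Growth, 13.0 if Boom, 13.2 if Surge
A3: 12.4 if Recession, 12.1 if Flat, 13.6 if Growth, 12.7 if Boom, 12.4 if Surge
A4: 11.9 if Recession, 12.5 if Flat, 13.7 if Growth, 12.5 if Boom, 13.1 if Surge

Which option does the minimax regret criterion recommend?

A2

Column bests: Recession=13.7, Flat=14.0, Growth=13.7, Boom=14.0, Surge=13.2.
A1 regrets: 0.0, 1.6, 0.8, 0.0, 0.8 → max 1.6
A2 regrets: 1.3, 0.0, 0.9, 1.0, 0.0 → max 1.3
A3 regrets: 1.3, 1.9, 0.1, 1.3, 0.8 → max 1.9
A4 regrets: 1.8, 1.5, 0.0, 1.5, 0.1 → max 1.8
Smallest max regret = 1.3 → A2.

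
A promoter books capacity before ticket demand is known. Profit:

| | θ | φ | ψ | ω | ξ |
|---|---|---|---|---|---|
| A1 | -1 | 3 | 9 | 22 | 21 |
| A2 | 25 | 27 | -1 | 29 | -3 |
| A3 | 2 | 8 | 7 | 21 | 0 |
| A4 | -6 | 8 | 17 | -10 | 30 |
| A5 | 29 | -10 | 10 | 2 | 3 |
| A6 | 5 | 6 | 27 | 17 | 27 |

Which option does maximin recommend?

Row minima: A1=-1, A2=-3, A3=0, A4=-10, A5=-10, A6=5
Best worst-case = 5 → A6.

A6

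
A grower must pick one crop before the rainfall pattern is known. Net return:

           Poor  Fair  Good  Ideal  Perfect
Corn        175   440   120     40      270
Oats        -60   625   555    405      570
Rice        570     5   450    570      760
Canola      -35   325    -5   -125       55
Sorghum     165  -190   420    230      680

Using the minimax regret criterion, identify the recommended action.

Corn

Column bests: Poor=570, Fair=625, Good=555, Ideal=570, Perfect=760.
Corn regrets: 395, 185, 435, 530, 490 → max 530
Oats regrets: 630, 0, 0, 165, 190 → max 630
Rice regrets: 0, 620, 105, 0, 0 → max 620
Canola regrets: 605, 300, 560, 695, 705 → max 705
Sorghum regrets: 405, 815, 135, 340, 80 → max 815
Smallest max regret = 530 → Corn.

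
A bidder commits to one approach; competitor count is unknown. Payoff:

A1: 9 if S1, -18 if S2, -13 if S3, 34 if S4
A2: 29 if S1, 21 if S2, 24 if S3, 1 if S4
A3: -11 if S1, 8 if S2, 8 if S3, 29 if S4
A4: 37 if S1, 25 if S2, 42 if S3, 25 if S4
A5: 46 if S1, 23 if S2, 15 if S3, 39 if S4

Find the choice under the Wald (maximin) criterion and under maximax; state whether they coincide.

maximin → A4; maximax → A5 (disagree)

Row minima: A1=-18, A2=1, A3=-11, A4=25, A5=15
Best worst-case = 25 → A4.
Row maxima: A1=34, A2=29, A3=29, A4=42, A5=46
Best best-case = 46 → A5.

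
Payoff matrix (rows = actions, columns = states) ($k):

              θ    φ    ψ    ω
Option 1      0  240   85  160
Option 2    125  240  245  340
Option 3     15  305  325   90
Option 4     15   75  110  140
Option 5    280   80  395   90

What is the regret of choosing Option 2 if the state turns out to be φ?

65

Best payoff under φ is 305.
Regret = 305 − 240 = 65.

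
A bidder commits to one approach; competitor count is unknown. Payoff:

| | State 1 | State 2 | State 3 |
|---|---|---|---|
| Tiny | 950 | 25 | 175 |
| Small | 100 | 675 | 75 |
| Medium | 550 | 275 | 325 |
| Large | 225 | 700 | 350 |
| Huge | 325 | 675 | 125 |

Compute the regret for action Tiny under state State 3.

Best payoff under State 3 is 350.
Regret = 350 − 175 = 175.

175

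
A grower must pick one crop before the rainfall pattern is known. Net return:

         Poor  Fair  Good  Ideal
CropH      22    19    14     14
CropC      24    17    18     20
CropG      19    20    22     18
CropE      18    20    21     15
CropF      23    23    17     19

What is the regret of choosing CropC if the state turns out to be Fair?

6

Best payoff under Fair is 23.
Regret = 23 − 17 = 6.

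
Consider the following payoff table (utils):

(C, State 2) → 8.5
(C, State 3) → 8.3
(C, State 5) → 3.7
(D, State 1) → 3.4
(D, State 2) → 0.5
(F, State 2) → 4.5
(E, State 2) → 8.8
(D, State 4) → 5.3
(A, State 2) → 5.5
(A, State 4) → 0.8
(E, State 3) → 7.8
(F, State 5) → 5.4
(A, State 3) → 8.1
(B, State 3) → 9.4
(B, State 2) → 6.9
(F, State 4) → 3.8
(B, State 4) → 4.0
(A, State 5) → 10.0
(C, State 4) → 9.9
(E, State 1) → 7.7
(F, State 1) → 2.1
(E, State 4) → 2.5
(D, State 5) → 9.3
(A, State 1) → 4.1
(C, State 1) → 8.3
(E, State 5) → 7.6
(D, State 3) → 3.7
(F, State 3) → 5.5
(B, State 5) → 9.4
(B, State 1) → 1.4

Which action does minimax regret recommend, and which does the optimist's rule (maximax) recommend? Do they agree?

Column bests: State 1=8.3, State 2=8.8, State 3=9.4, State 4=9.9, State 5=10.0.
A regrets: 4.2, 3.3, 1.3, 9.1, 0.0 → max 9.1
B regrets: 6.9, 1.9, 0.0, 5.9, 0.6 → max 6.9
C regrets: 0.0, 0.3, 1.1, 0.0, 6.3 → max 6.3
D regrets: 4.9, 8.3, 5.7, 4.6, 0.7 → max 8.3
E regrets: 0.6, 0.0, 1.6, 7.4, 2.4 → max 7.4
F regrets: 6.2, 4.3, 3.9, 6.1, 4.6 → max 6.2
Smallest max regret = 6.2 → F.
Row maxima: A=10.0, B=9.4, C=9.9, D=9.3, E=8.8, F=5.5
Best best-case = 10.0 → A.

minimax regret → F; maximax → A (disagree)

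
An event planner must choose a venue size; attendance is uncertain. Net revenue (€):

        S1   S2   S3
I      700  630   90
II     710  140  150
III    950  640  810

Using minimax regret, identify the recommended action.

Column bests: S1=950, S2=640, S3=810.
I regrets: 250, 10, 720 → max 720
II regrets: 240, 500, 660 → max 660
III regrets: 0, 0, 0 → max 0
Smallest max regret = 0 → III.

III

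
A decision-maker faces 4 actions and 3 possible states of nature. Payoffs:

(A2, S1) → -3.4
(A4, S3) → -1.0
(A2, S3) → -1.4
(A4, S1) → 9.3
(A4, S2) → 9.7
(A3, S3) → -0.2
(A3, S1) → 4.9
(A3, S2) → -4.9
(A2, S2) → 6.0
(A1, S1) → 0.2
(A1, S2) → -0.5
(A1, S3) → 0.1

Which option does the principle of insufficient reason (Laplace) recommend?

Row averages: A1=-1/15, A2=0.4, A3=-1/15, A4=6
Highest average = 6 → A4.

A4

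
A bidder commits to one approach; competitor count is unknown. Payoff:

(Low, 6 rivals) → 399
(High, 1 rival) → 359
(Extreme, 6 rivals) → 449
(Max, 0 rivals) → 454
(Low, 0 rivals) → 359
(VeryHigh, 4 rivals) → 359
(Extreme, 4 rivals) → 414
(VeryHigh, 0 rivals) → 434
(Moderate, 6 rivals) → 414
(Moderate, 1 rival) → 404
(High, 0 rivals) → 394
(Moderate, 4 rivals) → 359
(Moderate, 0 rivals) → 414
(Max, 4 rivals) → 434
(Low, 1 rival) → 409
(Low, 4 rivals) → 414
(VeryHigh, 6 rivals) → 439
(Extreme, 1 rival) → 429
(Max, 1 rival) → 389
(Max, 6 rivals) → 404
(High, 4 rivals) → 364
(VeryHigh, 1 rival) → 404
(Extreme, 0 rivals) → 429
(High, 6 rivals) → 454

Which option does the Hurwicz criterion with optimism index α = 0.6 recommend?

Extreme

Low: 0.6·414 + 0.4·359 = 392
Moderate: 0.6·414 + 0.4·359 = 392
High: 0.6·454 + 0.4·359 = 416
VeryHigh: 0.6·439 + 0.4·359 = 407
Extreme: 0.6·449 + 0.4·414 = 435
Max: 0.6·454 + 0.4·389 = 428
Highest Hurwicz score = 435 → Extreme.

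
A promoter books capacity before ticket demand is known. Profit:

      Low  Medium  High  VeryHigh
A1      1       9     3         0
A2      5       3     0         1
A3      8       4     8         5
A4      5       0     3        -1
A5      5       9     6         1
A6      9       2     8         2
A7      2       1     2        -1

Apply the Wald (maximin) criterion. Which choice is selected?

Row minima: A1=0, A2=0, A3=4, A4=-1, A5=1, A6=2, A7=-1
Best worst-case = 4 → A3.

A3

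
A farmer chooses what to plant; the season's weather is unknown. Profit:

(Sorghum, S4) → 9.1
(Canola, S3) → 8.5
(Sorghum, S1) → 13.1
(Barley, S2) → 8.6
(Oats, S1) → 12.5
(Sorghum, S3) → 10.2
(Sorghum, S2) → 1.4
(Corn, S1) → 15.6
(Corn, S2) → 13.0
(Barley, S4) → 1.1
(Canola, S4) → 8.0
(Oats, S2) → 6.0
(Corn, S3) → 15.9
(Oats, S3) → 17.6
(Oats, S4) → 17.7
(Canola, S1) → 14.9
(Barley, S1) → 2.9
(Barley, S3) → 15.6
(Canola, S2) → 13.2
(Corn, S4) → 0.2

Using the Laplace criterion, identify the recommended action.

Oats

Row averages: Sorghum=8.45, Canola=11.15, Oats=13.45, Corn=11.175, Barley=7.05
Highest average = 13.45 → Oats.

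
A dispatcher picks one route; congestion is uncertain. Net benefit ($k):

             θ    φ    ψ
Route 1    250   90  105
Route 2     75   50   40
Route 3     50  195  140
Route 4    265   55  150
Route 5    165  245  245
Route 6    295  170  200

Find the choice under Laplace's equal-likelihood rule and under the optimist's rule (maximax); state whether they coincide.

laplace → Route 6; maximax → Route 6 (agree)

Row averages: Route 1=445/3, Route 2=55, Route 3=385/3, Route 4=470/3, Route 5=655/3, Route 6=665/3
Highest average = 665/3 → Route 6.
Row maxima: Route 1=250, Route 2=75, Route 3=195, Route 4=265, Route 5=245, Route 6=295
Best best-case = 295 → Route 6.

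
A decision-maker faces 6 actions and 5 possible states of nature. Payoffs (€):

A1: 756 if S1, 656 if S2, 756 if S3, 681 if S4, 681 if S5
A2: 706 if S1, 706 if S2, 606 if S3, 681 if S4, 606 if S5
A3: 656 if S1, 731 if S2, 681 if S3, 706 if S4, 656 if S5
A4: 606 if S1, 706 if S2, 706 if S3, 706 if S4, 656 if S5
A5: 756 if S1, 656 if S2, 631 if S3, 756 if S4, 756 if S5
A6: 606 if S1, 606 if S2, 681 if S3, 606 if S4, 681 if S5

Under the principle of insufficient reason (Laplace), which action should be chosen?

Row averages: A1=706, A2=661, A3=686, A4=676, A5=711, A6=636
Highest average = 711 → A5.

A5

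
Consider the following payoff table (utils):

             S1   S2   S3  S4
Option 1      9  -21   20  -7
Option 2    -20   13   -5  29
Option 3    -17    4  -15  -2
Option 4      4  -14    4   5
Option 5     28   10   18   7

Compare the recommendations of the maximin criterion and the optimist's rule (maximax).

Row minima: Option 1=-21, Option 2=-20, Option 3=-17, Option 4=-14, Option 5=7
Best worst-case = 7 → Option 5.
Row maxima: Option 1=20, Option 2=29, Option 3=4, Option 4=5, Option 5=28
Best best-case = 29 → Option 2.

maximin → Option 5; maximax → Option 2 (disagree)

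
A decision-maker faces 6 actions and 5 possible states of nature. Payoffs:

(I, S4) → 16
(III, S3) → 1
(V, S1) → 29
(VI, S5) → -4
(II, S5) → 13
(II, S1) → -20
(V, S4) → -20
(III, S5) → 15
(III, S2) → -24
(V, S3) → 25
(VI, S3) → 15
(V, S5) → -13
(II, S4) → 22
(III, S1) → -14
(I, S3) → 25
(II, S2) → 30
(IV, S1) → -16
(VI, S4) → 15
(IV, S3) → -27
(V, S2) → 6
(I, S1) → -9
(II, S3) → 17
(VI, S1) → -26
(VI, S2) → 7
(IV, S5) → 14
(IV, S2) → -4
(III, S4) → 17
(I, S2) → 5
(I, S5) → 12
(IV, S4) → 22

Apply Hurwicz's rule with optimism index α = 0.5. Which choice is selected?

I

I: 0.5·25 + 0.5·(-9) = 8
II: 0.5·30 + 0.5·(-20) = 5
III: 0.5·17 + 0.5·(-24) = -3.5
IV: 0.5·22 + 0.5·(-27) = -2.5
V: 0.5·29 + 0.5·(-20) = 4.5
VI: 0.5·15 + 0.5·(-26) = -5.5
Highest Hurwicz score = 8 → I.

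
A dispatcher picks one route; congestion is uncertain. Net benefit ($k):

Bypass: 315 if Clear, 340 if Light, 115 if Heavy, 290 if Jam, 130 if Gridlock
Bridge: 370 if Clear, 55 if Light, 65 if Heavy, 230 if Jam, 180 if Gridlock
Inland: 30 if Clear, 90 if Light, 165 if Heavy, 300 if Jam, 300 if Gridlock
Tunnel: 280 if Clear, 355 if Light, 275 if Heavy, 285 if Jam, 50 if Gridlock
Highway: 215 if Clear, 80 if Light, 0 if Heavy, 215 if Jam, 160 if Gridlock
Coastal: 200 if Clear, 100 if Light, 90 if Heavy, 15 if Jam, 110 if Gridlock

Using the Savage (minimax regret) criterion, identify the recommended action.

Bypass

Column bests: Clear=370, Light=355, Heavy=275, Jam=300, Gridlock=300.
Bypass regrets: 55, 15, 160, 10, 170 → max 170
Bridge regrets: 0, 300, 210, 70, 120 → max 300
Inland regrets: 340, 265, 110, 0, 0 → max 340
Tunnel regrets: 90, 0, 0, 15, 250 → max 250
Highway regrets: 155, 275, 275, 85, 140 → max 275
Coastal regrets: 170, 255, 185, 285, 190 → max 285
Smallest max regret = 170 → Bypass.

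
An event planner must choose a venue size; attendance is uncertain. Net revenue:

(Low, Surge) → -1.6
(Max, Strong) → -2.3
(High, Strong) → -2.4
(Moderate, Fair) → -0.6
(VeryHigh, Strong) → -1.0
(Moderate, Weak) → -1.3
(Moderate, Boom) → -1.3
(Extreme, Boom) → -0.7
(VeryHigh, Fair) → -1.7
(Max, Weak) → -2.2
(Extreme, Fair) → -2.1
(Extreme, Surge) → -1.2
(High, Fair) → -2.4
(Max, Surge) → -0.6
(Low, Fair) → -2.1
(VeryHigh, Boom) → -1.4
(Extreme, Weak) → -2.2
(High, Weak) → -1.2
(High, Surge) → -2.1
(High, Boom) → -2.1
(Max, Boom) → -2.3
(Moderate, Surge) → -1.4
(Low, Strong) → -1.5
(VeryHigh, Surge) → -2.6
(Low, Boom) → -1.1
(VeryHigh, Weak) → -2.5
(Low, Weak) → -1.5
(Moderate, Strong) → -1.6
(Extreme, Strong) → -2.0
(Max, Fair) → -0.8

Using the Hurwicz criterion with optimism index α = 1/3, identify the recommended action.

Low: 1/3·(-1.1) + 2/3·(-2.1) = -53/30
Moderate: 1/3·(-0.6) + 2/3·(-1.6) = -19/15
High: 1/3·(-1.2) + 2/3·(-2.4) = -2
VeryHigh: 1/3·(-1.0) + 2/3·(-2.6) = -31/15
Extreme: 1/3·(-0.7) + 2/3·(-2.2) = -1.7
Max: 1/3·(-0.6) + 2/3·(-2.3) = -26/15
Highest Hurwicz score = -19/15 → Moderate.

Moderate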